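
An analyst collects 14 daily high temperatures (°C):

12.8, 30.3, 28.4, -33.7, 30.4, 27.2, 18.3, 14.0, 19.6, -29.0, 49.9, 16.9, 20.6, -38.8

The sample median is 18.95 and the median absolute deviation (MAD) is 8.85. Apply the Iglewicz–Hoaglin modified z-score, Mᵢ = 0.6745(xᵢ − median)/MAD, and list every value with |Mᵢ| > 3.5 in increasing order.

|Mᵢ| > 3.5 ⇔ |xᵢ − 18.95| > 3.5·8.85/0.6745 = 45.92.
So outliers lie outside [-26.97, 64.87].
-38.8: M = -4.40 → outlier.
-33.7: M = -4.01 → outlier.
-29.0: M = -3.65 → outlier.

-38.8, -33.7, -29.0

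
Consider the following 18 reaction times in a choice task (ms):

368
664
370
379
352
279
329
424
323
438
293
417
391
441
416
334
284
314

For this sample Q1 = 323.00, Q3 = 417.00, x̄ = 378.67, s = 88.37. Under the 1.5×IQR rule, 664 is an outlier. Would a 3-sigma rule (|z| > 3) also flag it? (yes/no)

z = (664 − 378.67) / 88.37 = 3.23.
|z| = 3.23 > 3.

yes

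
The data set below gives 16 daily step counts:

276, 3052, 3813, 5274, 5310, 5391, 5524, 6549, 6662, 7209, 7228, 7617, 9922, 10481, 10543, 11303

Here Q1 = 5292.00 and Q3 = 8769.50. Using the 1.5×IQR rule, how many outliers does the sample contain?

0

IQR = 3477.50; fences at 5292.00 − 5216.25 = 75.75 and 8769.50 + 5216.25 = 13985.75.
Every value lies within the cutoffs.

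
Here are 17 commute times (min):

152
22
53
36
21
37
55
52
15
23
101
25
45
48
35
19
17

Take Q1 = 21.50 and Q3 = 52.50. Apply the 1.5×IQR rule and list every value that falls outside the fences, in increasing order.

IQR = Q3 − Q1 = 52.50 − 21.50 = 31.00.
Lower fence = Q1 − 1.5·IQR = 21.50 − 46.50 = -25.00.
Upper fence = Q3 + 1.5·IQR = 52.50 + 46.50 = 99.00.
101 > 99.00 → outlier.
152 > 99.00 → outlier.
All remaining values lie within [-25.00, 99.00].

101, 152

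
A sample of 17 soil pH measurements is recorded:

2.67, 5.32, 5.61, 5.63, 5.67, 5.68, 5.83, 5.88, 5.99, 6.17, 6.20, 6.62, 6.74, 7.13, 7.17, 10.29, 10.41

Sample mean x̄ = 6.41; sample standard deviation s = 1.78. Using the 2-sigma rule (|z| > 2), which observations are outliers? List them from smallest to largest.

2.67, 10.29, 10.41

Cutoffs at x̄ ± 2s: 6.41 ± 2·1.78 = [2.85, 9.97].
2.67: z = -2.10, |z| > 2 → outlier.
10.29: z = 2.18, |z| > 2 → outlier.
10.41: z = 2.25, |z| > 2 → outlier.
Every other value lies within [2.85, 9.97].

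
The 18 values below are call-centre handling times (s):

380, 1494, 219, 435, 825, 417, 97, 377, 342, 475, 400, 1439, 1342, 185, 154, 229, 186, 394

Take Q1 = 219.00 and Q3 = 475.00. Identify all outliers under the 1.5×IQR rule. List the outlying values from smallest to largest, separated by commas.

1342, 1439, 1494

IQR = Q3 − Q1 = 475.00 − 219.00 = 256.00.
Lower fence = Q1 − 1.5·IQR = 219.00 − 384.00 = -165.00.
Upper fence = Q3 + 1.5·IQR = 475.00 + 384.00 = 859.00.
1342 > 859.00 → outlier.
1439 > 859.00 → outlier.
1494 > 859.00 → outlier.
All remaining values lie within [-165.00, 859.00].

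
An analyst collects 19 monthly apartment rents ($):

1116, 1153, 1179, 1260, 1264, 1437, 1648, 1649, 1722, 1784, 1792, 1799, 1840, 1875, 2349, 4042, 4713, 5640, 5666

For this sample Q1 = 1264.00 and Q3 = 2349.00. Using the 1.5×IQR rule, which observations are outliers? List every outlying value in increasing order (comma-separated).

IQR = Q3 − Q1 = 2349.00 − 1264.00 = 1085.00.
Lower fence = Q1 − 1.5·IQR = 1264.00 − 1627.50 = -363.50.
Upper fence = Q3 + 1.5·IQR = 2349.00 + 1627.50 = 3976.50.
4042 > 3976.50 → outlier.
4713 > 3976.50 → outlier.
5640 > 3976.50 → outlier.
5666 > 3976.50 → outlier.
All remaining values lie within [-363.50, 3976.50].

4042, 4713, 5640, 5666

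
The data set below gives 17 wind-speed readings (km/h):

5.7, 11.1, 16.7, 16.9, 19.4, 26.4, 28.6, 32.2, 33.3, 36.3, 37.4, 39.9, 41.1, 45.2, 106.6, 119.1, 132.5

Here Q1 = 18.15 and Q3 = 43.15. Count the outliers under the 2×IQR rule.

IQR = 25.00; fences at 18.15 − 50.00 = -31.85 and 43.15 + 50.00 = 93.15.
Outside the cutoffs: 106.6, 119.1, 132.5.

3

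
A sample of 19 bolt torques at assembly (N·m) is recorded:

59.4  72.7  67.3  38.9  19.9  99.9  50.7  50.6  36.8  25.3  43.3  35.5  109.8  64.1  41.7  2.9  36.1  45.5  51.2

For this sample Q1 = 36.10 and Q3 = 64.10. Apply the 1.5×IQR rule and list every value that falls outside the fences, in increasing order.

IQR = Q3 − Q1 = 64.10 − 36.10 = 28.00.
Lower fence = Q1 − 1.5·IQR = 36.10 − 42.00 = -5.90.
Upper fence = Q3 + 1.5·IQR = 64.10 + 42.00 = 106.10.
109.8 > 106.10 → outlier.
All remaining values lie within [-5.90, 106.10].

109.8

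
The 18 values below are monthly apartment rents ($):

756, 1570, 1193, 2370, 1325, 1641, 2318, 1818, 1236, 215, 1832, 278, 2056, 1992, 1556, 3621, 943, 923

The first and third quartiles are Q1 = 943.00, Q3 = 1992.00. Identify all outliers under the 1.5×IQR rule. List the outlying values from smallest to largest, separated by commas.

IQR = Q3 − Q1 = 1992.00 − 943.00 = 1049.00.
Lower fence = Q1 − 1.5·IQR = 943.00 − 1573.50 = -630.50.
Upper fence = Q3 + 1.5·IQR = 1992.00 + 1573.50 = 3565.50.
3621 > 3565.50 → outlier.
All remaining values lie within [-630.50, 3565.50].

3621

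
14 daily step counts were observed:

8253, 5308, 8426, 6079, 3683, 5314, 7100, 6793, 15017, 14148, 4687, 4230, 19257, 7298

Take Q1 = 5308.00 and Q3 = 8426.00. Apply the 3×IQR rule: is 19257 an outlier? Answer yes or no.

IQR = Q3 − Q1 = 8426.00 − 5308.00 = 3118.00.
Lower fence = Q1 − 3·IQR = 5308.00 − 9354.00 = -4046.00.
Upper fence = Q3 + 3·IQR = 8426.00 + 9354.00 = 17780.00.
19257 lies above the upper fence.

yes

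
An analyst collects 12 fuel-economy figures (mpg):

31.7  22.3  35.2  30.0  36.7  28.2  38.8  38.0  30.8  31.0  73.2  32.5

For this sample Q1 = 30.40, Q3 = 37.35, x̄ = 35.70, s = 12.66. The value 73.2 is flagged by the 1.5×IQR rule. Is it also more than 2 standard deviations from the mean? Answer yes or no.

z = (73.2 − 35.70) / 12.66 = 2.96.
|z| = 2.96 > 2.

yes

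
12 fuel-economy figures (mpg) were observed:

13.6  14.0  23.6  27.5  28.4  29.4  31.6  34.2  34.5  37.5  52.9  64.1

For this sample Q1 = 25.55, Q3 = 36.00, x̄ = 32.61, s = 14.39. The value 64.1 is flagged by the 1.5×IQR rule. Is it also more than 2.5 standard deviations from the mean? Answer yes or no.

z = (64.1 − 32.61) / 14.39 = 2.19.
|z| = 2.19 ≤ 2.5.

no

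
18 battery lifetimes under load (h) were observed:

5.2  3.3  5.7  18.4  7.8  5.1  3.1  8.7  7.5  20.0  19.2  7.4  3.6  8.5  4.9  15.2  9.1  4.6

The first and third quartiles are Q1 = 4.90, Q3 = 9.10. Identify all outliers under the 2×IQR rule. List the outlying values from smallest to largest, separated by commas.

IQR = Q3 − Q1 = 9.10 − 4.90 = 4.20.
Lower fence = Q1 − 2·IQR = 4.90 − 8.40 = -3.50.
Upper fence = Q3 + 2·IQR = 9.10 + 8.40 = 17.50.
18.4 > 17.50 → outlier.
19.2 > 17.50 → outlier.
20.0 > 17.50 → outlier.
All remaining values lie within [-3.50, 17.50].

18.4, 19.2, 20.0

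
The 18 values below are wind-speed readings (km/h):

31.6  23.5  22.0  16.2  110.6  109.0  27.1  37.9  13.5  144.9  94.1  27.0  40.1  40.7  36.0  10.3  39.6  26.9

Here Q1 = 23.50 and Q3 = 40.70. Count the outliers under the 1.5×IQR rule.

4

IQR = 17.20; fences at 23.50 − 25.80 = -2.30 and 40.70 + 25.80 = 66.50.
Outside the cutoffs: 94.1, 109.0, 110.6, 144.9.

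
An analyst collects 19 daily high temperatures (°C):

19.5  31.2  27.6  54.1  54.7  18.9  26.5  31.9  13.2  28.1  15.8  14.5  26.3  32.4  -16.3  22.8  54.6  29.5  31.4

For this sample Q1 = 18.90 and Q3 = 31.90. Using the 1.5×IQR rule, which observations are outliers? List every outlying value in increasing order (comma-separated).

IQR = Q3 − Q1 = 31.90 − 18.90 = 13.00.
Lower fence = Q1 − 1.5·IQR = 18.90 − 19.50 = -0.60.
Upper fence = Q3 + 1.5·IQR = 31.90 + 19.50 = 51.40.
-16.3 < -0.60 → outlier.
54.1 > 51.40 → outlier.
54.6 > 51.40 → outlier.
54.7 > 51.40 → outlier.
All remaining values lie within [-0.60, 51.40].

-16.3, 54.1, 54.6, 54.7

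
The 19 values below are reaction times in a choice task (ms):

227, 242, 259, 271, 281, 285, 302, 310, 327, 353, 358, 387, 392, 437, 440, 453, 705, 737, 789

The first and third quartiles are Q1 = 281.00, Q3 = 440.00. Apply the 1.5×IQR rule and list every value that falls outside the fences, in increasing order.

IQR = Q3 − Q1 = 440.00 − 281.00 = 159.00.
Lower fence = Q1 − 1.5·IQR = 281.00 − 238.50 = 42.50.
Upper fence = Q3 + 1.5·IQR = 440.00 + 238.50 = 678.50.
705 > 678.50 → outlier.
737 > 678.50 → outlier.
789 > 678.50 → outlier.
All remaining values lie within [42.50, 678.50].

705, 737, 789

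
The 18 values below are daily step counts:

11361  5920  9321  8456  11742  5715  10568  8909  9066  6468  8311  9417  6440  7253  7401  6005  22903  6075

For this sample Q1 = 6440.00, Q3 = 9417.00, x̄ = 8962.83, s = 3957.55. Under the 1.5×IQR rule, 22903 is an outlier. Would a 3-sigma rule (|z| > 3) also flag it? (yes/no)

yes

z = (22903 − 8962.83) / 3957.55 = 3.52.
|z| = 3.52 > 3.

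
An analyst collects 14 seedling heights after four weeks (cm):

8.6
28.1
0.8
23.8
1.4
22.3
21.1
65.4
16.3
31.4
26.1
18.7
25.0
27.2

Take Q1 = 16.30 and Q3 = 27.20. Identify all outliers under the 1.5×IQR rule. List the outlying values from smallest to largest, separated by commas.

65.4

IQR = Q3 − Q1 = 27.20 − 16.30 = 10.90.
Lower fence = Q1 − 1.5·IQR = 16.30 − 16.35 = -0.05.
Upper fence = Q3 + 1.5·IQR = 27.20 + 16.35 = 43.55.
65.4 > 43.55 → outlier.
All remaining values lie within [-0.05, 43.55].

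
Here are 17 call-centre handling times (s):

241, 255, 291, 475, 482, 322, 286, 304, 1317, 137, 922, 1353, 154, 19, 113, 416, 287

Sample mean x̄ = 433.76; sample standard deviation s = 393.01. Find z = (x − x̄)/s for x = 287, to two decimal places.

z = (287 − 433.76) / 393.01 = -0.37.

-0.37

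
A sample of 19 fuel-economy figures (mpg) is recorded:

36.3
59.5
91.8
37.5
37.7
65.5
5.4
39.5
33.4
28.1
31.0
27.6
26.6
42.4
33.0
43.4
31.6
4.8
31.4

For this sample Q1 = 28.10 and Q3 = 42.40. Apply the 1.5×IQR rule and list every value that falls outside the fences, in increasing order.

IQR = Q3 − Q1 = 42.40 − 28.10 = 14.30.
Lower fence = Q1 − 1.5·IQR = 28.10 − 21.45 = 6.65.
Upper fence = Q3 + 1.5·IQR = 42.40 + 21.45 = 63.85.
4.8 < 6.65 → outlier.
5.4 < 6.65 → outlier.
65.5 > 63.85 → outlier.
91.8 > 63.85 → outlier.
All remaining values lie within [6.65, 63.85].

4.8, 5.4, 65.5, 91.8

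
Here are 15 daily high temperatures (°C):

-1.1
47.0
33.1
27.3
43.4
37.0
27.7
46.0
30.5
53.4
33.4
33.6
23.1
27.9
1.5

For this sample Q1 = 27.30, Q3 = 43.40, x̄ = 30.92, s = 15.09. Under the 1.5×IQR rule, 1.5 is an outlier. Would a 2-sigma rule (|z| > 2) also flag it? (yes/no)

z = (1.5 − 30.92) / 15.09 = -1.95.
|z| = 1.95 ≤ 2.

no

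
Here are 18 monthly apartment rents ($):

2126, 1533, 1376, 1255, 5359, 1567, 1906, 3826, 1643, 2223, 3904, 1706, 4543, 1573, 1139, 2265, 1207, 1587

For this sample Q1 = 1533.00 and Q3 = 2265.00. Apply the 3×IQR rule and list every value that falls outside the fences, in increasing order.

4543, 5359

IQR = Q3 − Q1 = 2265.00 − 1533.00 = 732.00.
Lower fence = Q1 − 3·IQR = 1533.00 − 2196.00 = -663.00.
Upper fence = Q3 + 3·IQR = 2265.00 + 2196.00 = 4461.00.
4543 > 4461.00 → outlier.
5359 > 4461.00 → outlier.
All remaining values lie within [-663.00, 4461.00].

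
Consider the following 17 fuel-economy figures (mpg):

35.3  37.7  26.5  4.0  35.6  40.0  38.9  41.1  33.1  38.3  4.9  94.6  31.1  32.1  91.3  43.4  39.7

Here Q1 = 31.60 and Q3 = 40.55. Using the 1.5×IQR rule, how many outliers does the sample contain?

4

IQR = 8.95; fences at 31.60 − 13.425 = 18.175 and 40.55 + 13.425 = 53.975.
Outside the cutoffs: 4.0, 4.9, 91.3, 94.6.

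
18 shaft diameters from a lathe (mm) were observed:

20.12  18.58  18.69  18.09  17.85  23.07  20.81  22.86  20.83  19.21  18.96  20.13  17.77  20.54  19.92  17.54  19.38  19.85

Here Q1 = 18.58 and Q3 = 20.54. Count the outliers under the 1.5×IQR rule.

IQR = 1.96; fences at 18.58 − 2.94 = 15.64 and 20.54 + 2.94 = 23.48.
Every value lies within the cutoffs.

0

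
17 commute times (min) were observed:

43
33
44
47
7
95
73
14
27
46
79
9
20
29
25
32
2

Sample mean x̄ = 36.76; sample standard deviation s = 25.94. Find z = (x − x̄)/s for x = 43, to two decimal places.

z = (43 − 36.76) / 25.94 = 0.24.

0.24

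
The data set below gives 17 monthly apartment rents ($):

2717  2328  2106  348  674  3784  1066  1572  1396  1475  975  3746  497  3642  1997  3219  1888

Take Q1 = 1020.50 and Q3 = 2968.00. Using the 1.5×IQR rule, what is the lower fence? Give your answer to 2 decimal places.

-1900.75

IQR = Q3 − Q1 = 2968.00 − 1020.50 = 1947.50.
Lower fence = Q1 − 1.5·IQR = 1020.50 − 2921.25 = -1900.75.
Upper fence = Q3 + 1.5·IQR = 2968.00 + 2921.25 = 5889.25.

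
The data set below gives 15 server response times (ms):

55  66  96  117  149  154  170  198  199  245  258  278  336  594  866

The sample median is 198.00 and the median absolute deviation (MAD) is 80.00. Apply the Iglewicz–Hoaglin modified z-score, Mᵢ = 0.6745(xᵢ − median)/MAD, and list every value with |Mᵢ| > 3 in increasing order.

|Mᵢ| > 3 ⇔ |xᵢ − 198.00| > 3·80.00/0.6745 = 355.82.
So outliers lie outside [-157.82, 553.82].
594: M = 3.34 → outlier.
866: M = 5.63 → outlier.

594, 866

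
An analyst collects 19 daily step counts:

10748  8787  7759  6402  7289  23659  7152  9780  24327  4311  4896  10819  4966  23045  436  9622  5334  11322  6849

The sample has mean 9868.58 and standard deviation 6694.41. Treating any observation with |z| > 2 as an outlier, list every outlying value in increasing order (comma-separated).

23659, 24327

Cutoffs at x̄ ± 2s: 9868.58 ± 2·6694.41 = [-3520.24, 23257.40].
23659: z = 2.06, |z| > 2 → outlier.
24327: z = 2.16, |z| > 2 → outlier.
Every other value lies within [-3520.24, 23257.40].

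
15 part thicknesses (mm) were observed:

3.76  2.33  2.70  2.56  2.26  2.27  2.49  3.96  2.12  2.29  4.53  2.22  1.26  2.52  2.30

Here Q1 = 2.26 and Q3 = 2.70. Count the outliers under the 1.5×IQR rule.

IQR = 0.44; fences at 2.26 − 0.66 = 1.60 and 2.70 + 0.66 = 3.36.
Outside the cutoffs: 1.26, 3.76, 3.96, 4.53.

4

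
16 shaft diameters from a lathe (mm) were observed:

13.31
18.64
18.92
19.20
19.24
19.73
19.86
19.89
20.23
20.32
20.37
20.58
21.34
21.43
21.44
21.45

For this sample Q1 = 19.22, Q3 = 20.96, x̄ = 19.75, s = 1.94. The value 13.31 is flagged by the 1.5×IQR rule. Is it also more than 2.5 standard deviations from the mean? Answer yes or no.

yes

z = (13.31 − 19.75) / 1.94 = -3.32.
|z| = 3.32 > 2.5.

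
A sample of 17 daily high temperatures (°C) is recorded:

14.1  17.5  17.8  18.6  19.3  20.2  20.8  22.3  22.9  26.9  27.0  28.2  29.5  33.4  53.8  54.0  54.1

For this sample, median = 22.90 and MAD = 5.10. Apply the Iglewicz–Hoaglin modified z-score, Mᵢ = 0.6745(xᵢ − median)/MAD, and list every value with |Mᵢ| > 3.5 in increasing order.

53.8, 54.0, 54.1

|Mᵢ| > 3.5 ⇔ |xᵢ − 22.90| > 3.5·5.10/0.6745 = 26.46.
So outliers lie outside [-3.56, 49.36].
53.8: M = 4.09 → outlier.
54.0: M = 4.11 → outlier.
54.1: M = 4.13 → outlier.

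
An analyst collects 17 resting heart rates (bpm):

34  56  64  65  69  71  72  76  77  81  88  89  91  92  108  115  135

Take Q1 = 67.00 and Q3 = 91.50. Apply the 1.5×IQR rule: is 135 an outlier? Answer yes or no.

IQR = Q3 − Q1 = 91.50 − 67.00 = 24.50.
Lower fence = Q1 − 1.5·IQR = 67.00 − 36.75 = 30.25.
Upper fence = Q3 + 1.5·IQR = 91.50 + 36.75 = 128.25.
135 lies above the upper fence.

yes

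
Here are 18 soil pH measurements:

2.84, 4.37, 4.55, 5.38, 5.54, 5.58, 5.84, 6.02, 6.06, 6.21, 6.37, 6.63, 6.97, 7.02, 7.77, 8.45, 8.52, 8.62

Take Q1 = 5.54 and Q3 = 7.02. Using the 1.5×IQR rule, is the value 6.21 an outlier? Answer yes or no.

no

IQR = Q3 − Q1 = 7.02 − 5.54 = 1.48.
Lower fence = Q1 − 1.5·IQR = 5.54 − 2.22 = 3.32.
Upper fence = Q3 + 1.5·IQR = 7.02 + 2.22 = 9.24.
6.21 lies within [3.32, 9.24].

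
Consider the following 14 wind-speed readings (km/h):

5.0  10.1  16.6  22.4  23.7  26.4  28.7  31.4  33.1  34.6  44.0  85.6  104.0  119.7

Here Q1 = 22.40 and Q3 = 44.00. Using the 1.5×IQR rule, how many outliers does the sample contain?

IQR = 21.60; fences at 22.40 − 32.40 = -10.00 and 44.00 + 32.40 = 76.40.
Outside the cutoffs: 85.6, 104.0, 119.7.

3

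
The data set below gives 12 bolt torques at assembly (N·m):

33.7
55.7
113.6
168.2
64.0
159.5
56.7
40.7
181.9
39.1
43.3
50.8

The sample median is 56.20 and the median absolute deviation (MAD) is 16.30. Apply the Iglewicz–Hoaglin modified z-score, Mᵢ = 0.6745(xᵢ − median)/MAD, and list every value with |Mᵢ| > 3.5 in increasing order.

159.5, 168.2, 181.9

|Mᵢ| > 3.5 ⇔ |xᵢ − 56.20| > 3.5·16.30/0.6745 = 84.58.
So outliers lie outside [-28.38, 140.78].
159.5: M = 4.27 → outlier.
168.2: M = 4.63 → outlier.
181.9: M = 5.20 → outlier.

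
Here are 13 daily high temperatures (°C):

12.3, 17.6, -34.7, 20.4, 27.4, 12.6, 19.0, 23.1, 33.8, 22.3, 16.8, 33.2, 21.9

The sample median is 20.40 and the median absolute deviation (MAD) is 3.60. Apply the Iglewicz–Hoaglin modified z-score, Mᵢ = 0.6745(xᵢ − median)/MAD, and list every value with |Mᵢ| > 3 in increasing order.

|Mᵢ| > 3 ⇔ |xᵢ − 20.40| > 3·3.60/0.6745 = 16.01.
So outliers lie outside [4.39, 36.41].
-34.7: M = -10.32 → outlier.

-34.7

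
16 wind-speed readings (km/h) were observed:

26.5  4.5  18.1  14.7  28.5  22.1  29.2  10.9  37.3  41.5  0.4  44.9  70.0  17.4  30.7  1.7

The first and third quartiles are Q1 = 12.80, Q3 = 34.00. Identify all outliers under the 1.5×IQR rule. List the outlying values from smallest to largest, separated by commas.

IQR = Q3 − Q1 = 34.00 − 12.80 = 21.20.
Lower fence = Q1 − 1.5·IQR = 12.80 − 31.80 = -19.00.
Upper fence = Q3 + 1.5·IQR = 34.00 + 31.80 = 65.80.
70.0 > 65.80 → outlier.
All remaining values lie within [-19.00, 65.80].

70.0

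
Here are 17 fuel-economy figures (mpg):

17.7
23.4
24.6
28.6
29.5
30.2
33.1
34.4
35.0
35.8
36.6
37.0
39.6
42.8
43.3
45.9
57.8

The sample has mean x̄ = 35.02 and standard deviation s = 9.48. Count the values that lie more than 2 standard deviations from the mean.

Cutoffs: x̄ ± 2s = [16.06, 53.98].
Outside the cutoffs: 57.8.

1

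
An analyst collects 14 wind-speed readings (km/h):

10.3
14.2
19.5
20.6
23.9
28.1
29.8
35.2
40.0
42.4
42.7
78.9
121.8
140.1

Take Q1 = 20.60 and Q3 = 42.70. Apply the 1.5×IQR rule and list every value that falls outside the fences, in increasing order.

78.9, 121.8, 140.1

IQR = Q3 − Q1 = 42.70 − 20.60 = 22.10.
Lower fence = Q1 − 1.5·IQR = 20.60 − 33.15 = -12.55.
Upper fence = Q3 + 1.5·IQR = 42.70 + 33.15 = 75.85.
78.9 > 75.85 → outlier.
121.8 > 75.85 → outlier.
140.1 > 75.85 → outlier.
All remaining values lie within [-12.55, 75.85].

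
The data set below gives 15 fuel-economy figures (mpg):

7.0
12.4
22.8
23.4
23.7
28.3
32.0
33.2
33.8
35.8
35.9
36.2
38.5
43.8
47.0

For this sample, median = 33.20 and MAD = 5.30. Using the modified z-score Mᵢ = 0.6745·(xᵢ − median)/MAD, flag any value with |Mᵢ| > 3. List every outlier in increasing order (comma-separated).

|Mᵢ| > 3 ⇔ |xᵢ − 33.20| > 3·5.30/0.6745 = 23.57.
So outliers lie outside [9.63, 56.77].
7.0: M = -3.33 → outlier.

7.0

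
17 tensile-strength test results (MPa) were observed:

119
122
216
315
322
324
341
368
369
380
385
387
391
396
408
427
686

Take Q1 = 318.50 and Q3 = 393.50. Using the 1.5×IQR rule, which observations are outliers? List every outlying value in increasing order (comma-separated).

119, 122, 686

IQR = Q3 − Q1 = 393.50 − 318.50 = 75.00.
Lower fence = Q1 − 1.5·IQR = 318.50 − 112.50 = 206.00.
Upper fence = Q3 + 1.5·IQR = 393.50 + 112.50 = 506.00.
119 < 206.00 → outlier.
122 < 206.00 → outlier.
686 > 506.00 → outlier.
All remaining values lie within [206.00, 506.00].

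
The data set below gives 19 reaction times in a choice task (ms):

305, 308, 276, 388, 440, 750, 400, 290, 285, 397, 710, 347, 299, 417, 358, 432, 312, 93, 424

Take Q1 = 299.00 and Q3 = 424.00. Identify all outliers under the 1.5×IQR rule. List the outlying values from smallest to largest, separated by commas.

93, 710, 750

IQR = Q3 − Q1 = 424.00 − 299.00 = 125.00.
Lower fence = Q1 − 1.5·IQR = 299.00 − 187.50 = 111.50.
Upper fence = Q3 + 1.5·IQR = 424.00 + 187.50 = 611.50.
93 < 111.50 → outlier.
710 > 611.50 → outlier.
750 > 611.50 → outlier.
All remaining values lie within [111.50, 611.50].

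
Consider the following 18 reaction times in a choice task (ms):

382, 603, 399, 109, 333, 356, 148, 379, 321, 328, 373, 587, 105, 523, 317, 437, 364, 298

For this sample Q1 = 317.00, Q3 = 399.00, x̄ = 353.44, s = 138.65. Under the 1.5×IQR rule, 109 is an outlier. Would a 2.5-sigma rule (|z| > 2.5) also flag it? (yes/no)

z = (109 − 353.44) / 138.65 = -1.76.
|z| = 1.76 ≤ 2.5.

no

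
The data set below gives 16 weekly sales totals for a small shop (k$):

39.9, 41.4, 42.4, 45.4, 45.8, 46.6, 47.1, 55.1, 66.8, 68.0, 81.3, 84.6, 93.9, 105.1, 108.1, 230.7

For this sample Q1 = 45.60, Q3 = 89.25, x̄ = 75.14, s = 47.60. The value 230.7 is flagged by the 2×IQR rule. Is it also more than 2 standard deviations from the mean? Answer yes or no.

z = (230.7 − 75.14) / 47.60 = 3.27.
|z| = 3.27 > 2.

yes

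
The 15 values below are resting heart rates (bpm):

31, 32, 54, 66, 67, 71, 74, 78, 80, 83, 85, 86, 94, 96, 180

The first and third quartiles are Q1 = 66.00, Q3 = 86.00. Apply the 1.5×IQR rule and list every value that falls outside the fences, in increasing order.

IQR = Q3 − Q1 = 86.00 − 66.00 = 20.00.
Lower fence = Q1 − 1.5·IQR = 66.00 − 30.00 = 36.00.
Upper fence = Q3 + 1.5·IQR = 86.00 + 30.00 = 116.00.
31 < 36.00 → outlier.
32 < 36.00 → outlier.
180 > 116.00 → outlier.
All remaining values lie within [36.00, 116.00].

31, 32, 180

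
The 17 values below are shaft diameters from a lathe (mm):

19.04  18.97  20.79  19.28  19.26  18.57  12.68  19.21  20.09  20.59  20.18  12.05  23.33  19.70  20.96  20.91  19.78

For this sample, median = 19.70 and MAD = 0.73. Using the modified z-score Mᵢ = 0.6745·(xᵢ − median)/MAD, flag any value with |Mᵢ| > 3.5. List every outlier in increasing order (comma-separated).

12.05, 12.68

|Mᵢ| > 3.5 ⇔ |xᵢ − 19.70| > 3.5·0.73/0.6745 = 3.79.
So outliers lie outside [15.91, 23.49].
12.05: M = -7.07 → outlier.
12.68: M = -6.49 → outlier.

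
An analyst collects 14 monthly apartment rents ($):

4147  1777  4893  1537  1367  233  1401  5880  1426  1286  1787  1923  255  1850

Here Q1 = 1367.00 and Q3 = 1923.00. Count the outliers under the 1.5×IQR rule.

IQR = 556.00; fences at 1367.00 − 834.00 = 533.00 and 1923.00 + 834.00 = 2757.00.
Outside the cutoffs: 233, 255, 4147, 4893, 5880.

5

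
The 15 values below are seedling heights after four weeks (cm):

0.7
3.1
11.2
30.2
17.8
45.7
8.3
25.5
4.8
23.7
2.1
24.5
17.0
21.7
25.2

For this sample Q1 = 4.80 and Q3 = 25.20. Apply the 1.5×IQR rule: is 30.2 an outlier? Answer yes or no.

no

IQR = Q3 − Q1 = 25.20 − 4.80 = 20.40.
Lower fence = Q1 − 1.5·IQR = 4.80 − 30.60 = -25.80.
Upper fence = Q3 + 1.5·IQR = 25.20 + 30.60 = 55.80.
30.2 lies within [-25.80, 55.80].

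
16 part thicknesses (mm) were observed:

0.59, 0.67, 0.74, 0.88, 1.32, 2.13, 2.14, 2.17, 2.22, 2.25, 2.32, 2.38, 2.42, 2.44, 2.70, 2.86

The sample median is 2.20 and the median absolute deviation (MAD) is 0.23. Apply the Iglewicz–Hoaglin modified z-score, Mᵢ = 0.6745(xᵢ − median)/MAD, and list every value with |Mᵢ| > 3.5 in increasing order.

0.59, 0.67, 0.74, 0.88

|Mᵢ| > 3.5 ⇔ |xᵢ − 2.20| > 3.5·0.23/0.6745 = 1.19.
So outliers lie outside [1.01, 3.39].
0.59: M = -4.72 → outlier.
0.67: M = -4.49 → outlier.
0.74: M = -4.28 → outlier.
0.88: M = -3.87 → outlier.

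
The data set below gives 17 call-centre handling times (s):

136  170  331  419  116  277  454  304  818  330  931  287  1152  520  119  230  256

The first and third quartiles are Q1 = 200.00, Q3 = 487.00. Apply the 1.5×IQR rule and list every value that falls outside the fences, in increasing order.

IQR = Q3 − Q1 = 487.00 − 200.00 = 287.00.
Lower fence = Q1 − 1.5·IQR = 200.00 − 430.50 = -230.50.
Upper fence = Q3 + 1.5·IQR = 487.00 + 430.50 = 917.50.
931 > 917.50 → outlier.
1152 > 917.50 → outlier.
All remaining values lie within [-230.50, 917.50].

931, 1152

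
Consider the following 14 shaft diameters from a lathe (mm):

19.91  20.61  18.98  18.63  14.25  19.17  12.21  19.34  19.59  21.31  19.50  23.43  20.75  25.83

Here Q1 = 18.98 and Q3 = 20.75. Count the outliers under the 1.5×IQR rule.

4

IQR = 1.77; fences at 18.98 − 2.655 = 16.325 and 20.75 + 2.655 = 23.405.
Outside the cutoffs: 12.21, 14.25, 23.43, 25.83.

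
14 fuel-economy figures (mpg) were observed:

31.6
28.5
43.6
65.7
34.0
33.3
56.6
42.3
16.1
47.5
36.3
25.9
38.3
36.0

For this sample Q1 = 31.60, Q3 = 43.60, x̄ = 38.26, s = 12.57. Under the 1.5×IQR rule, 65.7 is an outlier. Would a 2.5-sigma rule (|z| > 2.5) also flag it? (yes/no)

no

z = (65.7 − 38.26) / 12.57 = 2.18.
|z| = 2.18 ≤ 2.5.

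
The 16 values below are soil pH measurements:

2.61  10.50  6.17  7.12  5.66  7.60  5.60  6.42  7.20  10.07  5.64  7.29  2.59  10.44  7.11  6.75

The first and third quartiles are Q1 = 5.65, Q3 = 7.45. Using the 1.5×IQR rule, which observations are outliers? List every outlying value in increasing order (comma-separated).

IQR = Q3 − Q1 = 7.45 − 5.65 = 1.80.
Lower fence = Q1 − 1.5·IQR = 5.65 − 2.70 = 2.95.
Upper fence = Q3 + 1.5·IQR = 7.45 + 2.70 = 10.15.
2.59 < 2.95 → outlier.
2.61 < 2.95 → outlier.
10.44 > 10.15 → outlier.
10.50 > 10.15 → outlier.
All remaining values lie within [2.95, 10.15].

2.59, 2.61, 10.44, 10.50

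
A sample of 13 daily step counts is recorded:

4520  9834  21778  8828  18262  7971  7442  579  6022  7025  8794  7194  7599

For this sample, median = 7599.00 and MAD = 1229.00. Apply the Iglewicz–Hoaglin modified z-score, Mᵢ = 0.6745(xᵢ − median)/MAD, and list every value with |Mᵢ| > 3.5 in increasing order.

|Mᵢ| > 3.5 ⇔ |xᵢ − 7599.00| > 3.5·1229.00/0.6745 = 6377.32.
So outliers lie outside [1221.68, 13976.32].
579: M = -3.85 → outlier.
18262: M = 5.85 → outlier.
21778: M = 7.78 → outlier.

579, 18262, 21778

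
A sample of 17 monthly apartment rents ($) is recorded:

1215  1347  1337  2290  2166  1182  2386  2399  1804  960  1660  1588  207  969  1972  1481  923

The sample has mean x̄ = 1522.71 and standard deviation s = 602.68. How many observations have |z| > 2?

Cutoffs: x̄ ± 2s = [317.35, 2728.07].
Outside the cutoffs: 207.

1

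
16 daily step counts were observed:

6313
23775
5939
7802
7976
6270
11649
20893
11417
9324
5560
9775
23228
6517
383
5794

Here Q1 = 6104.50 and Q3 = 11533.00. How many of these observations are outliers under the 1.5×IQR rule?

IQR = 5428.50; fences at 6104.50 − 8142.75 = -2038.25 and 11533.00 + 8142.75 = 19675.75.
Outside the cutoffs: 20893, 23228, 23775.

3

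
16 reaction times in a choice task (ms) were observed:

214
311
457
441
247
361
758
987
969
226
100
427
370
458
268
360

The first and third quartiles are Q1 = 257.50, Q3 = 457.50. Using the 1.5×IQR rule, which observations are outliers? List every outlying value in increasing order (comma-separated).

758, 969, 987

IQR = Q3 − Q1 = 457.50 − 257.50 = 200.00.
Lower fence = Q1 − 1.5·IQR = 257.50 − 300.00 = -42.50.
Upper fence = Q3 + 1.5·IQR = 457.50 + 300.00 = 757.50.
758 > 757.50 → outlier.
969 > 757.50 → outlier.
987 > 757.50 → outlier.
All remaining values lie within [-42.50, 757.50].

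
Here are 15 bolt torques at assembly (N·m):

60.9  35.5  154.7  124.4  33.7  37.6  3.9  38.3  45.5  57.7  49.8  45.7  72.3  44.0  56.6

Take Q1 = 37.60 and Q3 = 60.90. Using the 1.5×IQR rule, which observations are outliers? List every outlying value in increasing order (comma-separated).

124.4, 154.7

IQR = Q3 − Q1 = 60.90 − 37.60 = 23.30.
Lower fence = Q1 − 1.5·IQR = 37.60 − 34.95 = 2.65.
Upper fence = Q3 + 1.5·IQR = 60.90 + 34.95 = 95.85.
124.4 > 95.85 → outlier.
154.7 > 95.85 → outlier.
All remaining values lie within [2.65, 95.85].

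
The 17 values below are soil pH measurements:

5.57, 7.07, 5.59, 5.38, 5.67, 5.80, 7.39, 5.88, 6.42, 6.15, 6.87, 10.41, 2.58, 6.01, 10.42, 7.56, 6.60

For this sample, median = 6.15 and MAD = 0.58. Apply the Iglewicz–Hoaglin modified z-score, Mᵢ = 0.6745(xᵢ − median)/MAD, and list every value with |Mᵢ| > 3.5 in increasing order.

2.58, 10.41, 10.42

|Mᵢ| > 3.5 ⇔ |xᵢ − 6.15| > 3.5·0.58/0.6745 = 3.01.
So outliers lie outside [3.14, 9.16].
2.58: M = -4.15 → outlier.
10.41: M = 4.95 → outlier.
10.42: M = 4.97 → outlier.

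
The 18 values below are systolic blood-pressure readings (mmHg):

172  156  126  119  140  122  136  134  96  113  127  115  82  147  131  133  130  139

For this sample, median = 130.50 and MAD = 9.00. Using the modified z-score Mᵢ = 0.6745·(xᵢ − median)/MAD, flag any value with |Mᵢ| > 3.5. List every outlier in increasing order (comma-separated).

82

|Mᵢ| > 3.5 ⇔ |xᵢ − 130.50| > 3.5·9.00/0.6745 = 46.70.
So outliers lie outside [83.80, 177.20].
82: M = -3.63 → outlier.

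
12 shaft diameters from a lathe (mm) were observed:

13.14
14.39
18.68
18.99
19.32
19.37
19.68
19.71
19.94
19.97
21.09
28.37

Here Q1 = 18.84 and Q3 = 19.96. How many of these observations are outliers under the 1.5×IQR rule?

IQR = 1.12; fences at 18.84 − 1.68 = 17.16 and 19.96 + 1.68 = 21.64.
Outside the cutoffs: 13.14, 14.39, 28.37.

3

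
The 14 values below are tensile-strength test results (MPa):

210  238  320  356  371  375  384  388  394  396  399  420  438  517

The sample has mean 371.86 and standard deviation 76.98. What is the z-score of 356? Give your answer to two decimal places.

z = (356 − 371.86) / 76.98 = -0.21.

-0.21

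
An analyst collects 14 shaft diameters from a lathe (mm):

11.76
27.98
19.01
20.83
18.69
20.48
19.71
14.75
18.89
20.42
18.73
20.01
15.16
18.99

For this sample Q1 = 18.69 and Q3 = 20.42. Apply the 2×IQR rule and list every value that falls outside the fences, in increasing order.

11.76, 14.75, 15.16, 27.98

IQR = Q3 − Q1 = 20.42 − 18.69 = 1.73.
Lower fence = Q1 − 2·IQR = 18.69 − 3.46 = 15.23.
Upper fence = Q3 + 2·IQR = 20.42 + 3.46 = 23.88.
11.76 < 15.23 → outlier.
14.75 < 15.23 → outlier.
15.16 < 15.23 → outlier.
27.98 > 23.88 → outlier.
All remaining values lie within [15.23, 23.88].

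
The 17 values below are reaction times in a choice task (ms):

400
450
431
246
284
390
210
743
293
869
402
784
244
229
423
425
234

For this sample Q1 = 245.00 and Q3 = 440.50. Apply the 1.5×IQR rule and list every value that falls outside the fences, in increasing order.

743, 784, 869

IQR = Q3 − Q1 = 440.50 − 245.00 = 195.50.
Lower fence = Q1 − 1.5·IQR = 245.00 − 293.25 = -48.25.
Upper fence = Q3 + 1.5·IQR = 440.50 + 293.25 = 733.75.
743 > 733.75 → outlier.
784 > 733.75 → outlier.
869 > 733.75 → outlier.
All remaining values lie within [-48.25, 733.75].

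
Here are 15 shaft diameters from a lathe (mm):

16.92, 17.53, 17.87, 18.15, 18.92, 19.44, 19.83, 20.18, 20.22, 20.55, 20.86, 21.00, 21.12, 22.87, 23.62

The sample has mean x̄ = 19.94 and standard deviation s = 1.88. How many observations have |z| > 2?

0

Cutoffs: x̄ ± 2s = [16.18, 23.70].
Every value lies within the cutoffs.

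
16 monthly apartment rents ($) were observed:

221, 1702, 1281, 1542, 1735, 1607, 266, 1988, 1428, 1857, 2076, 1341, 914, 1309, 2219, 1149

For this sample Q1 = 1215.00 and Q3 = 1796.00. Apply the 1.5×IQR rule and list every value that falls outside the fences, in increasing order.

IQR = Q3 − Q1 = 1796.00 − 1215.00 = 581.00.
Lower fence = Q1 − 1.5·IQR = 1215.00 − 871.50 = 343.50.
Upper fence = Q3 + 1.5·IQR = 1796.00 + 871.50 = 2667.50.
221 < 343.50 → outlier.
266 < 343.50 → outlier.
All remaining values lie within [343.50, 2667.50].

221, 266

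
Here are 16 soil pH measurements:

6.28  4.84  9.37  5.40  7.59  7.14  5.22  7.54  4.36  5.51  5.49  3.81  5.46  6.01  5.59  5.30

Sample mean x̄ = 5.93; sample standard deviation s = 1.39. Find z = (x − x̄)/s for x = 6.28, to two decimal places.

z = (6.28 − 5.93) / 1.39 = 0.25.

0.25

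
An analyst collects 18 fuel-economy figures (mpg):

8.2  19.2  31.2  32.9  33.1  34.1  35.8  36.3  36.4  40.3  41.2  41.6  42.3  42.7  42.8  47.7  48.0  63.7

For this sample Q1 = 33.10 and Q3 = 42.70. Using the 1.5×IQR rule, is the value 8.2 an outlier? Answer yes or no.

yes

IQR = Q3 − Q1 = 42.70 − 33.10 = 9.60.
Lower fence = Q1 − 1.5·IQR = 33.10 − 14.40 = 18.70.
Upper fence = Q3 + 1.5·IQR = 42.70 + 14.40 = 57.10.
8.2 lies below the lower fence.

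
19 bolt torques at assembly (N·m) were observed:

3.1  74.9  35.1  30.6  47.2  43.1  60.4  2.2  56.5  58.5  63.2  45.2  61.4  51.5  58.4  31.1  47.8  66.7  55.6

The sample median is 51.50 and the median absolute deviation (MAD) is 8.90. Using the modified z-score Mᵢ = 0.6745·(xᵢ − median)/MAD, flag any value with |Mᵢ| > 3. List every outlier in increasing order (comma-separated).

2.2, 3.1

|Mᵢ| > 3 ⇔ |xᵢ − 51.50| > 3·8.90/0.6745 = 39.58.
So outliers lie outside [11.92, 91.08].
2.2: M = -3.74 → outlier.
3.1: M = -3.67 → outlier.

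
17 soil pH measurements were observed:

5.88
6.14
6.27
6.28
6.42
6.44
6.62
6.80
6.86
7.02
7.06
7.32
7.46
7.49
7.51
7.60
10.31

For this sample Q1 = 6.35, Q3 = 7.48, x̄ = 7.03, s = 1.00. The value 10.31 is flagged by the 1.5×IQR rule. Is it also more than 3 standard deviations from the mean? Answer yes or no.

yes

z = (10.31 − 7.03) / 1.00 = 3.28.
|z| = 3.28 > 3.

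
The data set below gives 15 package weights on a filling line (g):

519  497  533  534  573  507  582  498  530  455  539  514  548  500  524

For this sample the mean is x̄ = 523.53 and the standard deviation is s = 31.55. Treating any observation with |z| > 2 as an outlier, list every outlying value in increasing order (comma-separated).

455

Cutoffs at x̄ ± 2s: 523.53 ± 2·31.55 = [460.43, 586.63].
455: z = -2.17, |z| > 2 → outlier.
Every other value lies within [460.43, 586.63].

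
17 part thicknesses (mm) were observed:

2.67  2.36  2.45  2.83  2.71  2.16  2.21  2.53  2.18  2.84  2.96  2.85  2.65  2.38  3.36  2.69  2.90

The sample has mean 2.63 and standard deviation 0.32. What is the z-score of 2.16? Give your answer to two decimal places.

-1.47

z = (2.16 − 2.63) / 0.32 = -1.47.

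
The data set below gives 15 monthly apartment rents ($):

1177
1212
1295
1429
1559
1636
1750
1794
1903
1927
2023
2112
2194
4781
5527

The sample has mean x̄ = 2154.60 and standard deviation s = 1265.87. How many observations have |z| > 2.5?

1

Cutoffs: x̄ ± 2.5s = [-1010.075, 5319.275].
Outside the cutoffs: 5527.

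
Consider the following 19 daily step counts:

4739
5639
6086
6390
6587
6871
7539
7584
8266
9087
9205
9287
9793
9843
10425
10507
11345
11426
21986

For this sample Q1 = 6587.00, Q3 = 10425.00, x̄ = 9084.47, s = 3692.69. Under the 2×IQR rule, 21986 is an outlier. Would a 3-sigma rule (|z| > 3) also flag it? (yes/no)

yes

z = (21986 − 9084.47) / 3692.69 = 3.49.
|z| = 3.49 > 3.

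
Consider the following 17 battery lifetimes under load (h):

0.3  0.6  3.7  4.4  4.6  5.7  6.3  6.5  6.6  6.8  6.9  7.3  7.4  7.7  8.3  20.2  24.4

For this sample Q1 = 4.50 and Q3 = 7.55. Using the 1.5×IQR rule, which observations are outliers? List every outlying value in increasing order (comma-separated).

IQR = Q3 − Q1 = 7.55 − 4.50 = 3.05.
Lower fence = Q1 − 1.5·IQR = 4.50 − 4.575 = -0.075.
Upper fence = Q3 + 1.5·IQR = 7.55 + 4.575 = 12.125.
20.2 > 12.125 → outlier.
24.4 > 12.125 → outlier.
All remaining values lie within [-0.075, 12.125].

20.2, 24.4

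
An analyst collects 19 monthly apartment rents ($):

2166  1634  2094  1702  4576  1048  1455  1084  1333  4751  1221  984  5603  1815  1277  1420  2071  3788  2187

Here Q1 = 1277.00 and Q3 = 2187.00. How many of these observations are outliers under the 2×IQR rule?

IQR = 910.00; fences at 1277.00 − 1820.00 = -543.00 and 2187.00 + 1820.00 = 4007.00.
Outside the cutoffs: 4576, 4751, 5603.

3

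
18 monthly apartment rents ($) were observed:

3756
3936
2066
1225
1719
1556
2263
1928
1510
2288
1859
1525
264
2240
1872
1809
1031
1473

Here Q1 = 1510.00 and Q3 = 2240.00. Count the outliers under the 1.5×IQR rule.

3

IQR = 730.00; fences at 1510.00 − 1095.00 = 415.00 and 2240.00 + 1095.00 = 3335.00.
Outside the cutoffs: 264, 3756, 3936.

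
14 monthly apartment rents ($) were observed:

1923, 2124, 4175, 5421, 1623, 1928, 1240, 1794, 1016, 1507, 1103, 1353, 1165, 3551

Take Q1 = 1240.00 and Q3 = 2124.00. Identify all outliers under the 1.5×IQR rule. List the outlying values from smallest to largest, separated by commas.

IQR = Q3 − Q1 = 2124.00 − 1240.00 = 884.00.
Lower fence = Q1 − 1.5·IQR = 1240.00 − 1326.00 = -86.00.
Upper fence = Q3 + 1.5·IQR = 2124.00 + 1326.00 = 3450.00.
3551 > 3450.00 → outlier.
4175 > 3450.00 → outlier.
5421 > 3450.00 → outlier.
All remaining values lie within [-86.00, 3450.00].

3551, 4175, 5421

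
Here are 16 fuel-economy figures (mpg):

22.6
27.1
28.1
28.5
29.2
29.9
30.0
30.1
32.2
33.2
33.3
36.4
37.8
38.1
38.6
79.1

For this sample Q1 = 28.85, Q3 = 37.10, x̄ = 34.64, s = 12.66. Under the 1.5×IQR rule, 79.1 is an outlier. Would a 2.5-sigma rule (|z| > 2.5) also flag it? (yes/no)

yes

z = (79.1 − 34.64) / 12.66 = 3.51.
|z| = 3.51 > 2.5.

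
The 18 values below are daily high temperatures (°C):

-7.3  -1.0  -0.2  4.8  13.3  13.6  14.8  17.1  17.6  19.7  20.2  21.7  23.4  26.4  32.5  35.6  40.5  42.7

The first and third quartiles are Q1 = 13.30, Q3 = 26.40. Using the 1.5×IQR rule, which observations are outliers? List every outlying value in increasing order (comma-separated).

IQR = Q3 − Q1 = 26.40 − 13.30 = 13.10.
Lower fence = Q1 − 1.5·IQR = 13.30 − 19.65 = -6.35.
Upper fence = Q3 + 1.5·IQR = 26.40 + 19.65 = 46.05.
-7.3 < -6.35 → outlier.
All remaining values lie within [-6.35, 46.05].

-7.3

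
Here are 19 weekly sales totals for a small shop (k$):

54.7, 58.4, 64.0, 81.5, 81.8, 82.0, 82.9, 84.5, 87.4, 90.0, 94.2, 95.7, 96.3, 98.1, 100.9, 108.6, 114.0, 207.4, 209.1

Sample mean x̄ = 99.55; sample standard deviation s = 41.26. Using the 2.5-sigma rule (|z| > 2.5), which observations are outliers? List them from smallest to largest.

Cutoffs at x̄ ± 2.5s: 99.55 ± 2.5·41.26 = [-3.60, 202.70].
207.4: z = 2.61, |z| > 2.5 → outlier.
209.1: z = 2.66, |z| > 2.5 → outlier.
Every other value lies within [-3.60, 202.70].

207.4, 209.1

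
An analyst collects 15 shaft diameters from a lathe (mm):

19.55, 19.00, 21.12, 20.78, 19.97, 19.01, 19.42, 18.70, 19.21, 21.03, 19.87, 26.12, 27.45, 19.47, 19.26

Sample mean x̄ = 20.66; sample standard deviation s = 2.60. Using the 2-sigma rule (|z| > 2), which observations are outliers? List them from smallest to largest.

26.12, 27.45

Cutoffs at x̄ ± 2s: 20.66 ± 2·2.60 = [15.46, 25.86].
26.12: z = 2.10, |z| > 2 → outlier.
27.45: z = 2.61, |z| > 2 → outlier.
Every other value lies within [15.46, 25.86].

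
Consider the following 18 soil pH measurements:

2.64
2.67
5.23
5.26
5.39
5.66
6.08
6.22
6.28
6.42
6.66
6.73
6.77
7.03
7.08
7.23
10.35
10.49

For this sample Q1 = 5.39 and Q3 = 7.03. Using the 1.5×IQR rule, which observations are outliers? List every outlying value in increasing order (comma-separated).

IQR = Q3 − Q1 = 7.03 − 5.39 = 1.64.
Lower fence = Q1 − 1.5·IQR = 5.39 − 2.46 = 2.93.
Upper fence = Q3 + 1.5·IQR = 7.03 + 2.46 = 9.49.
2.64 < 2.93 → outlier.
2.67 < 2.93 → outlier.
10.35 > 9.49 → outlier.
10.49 > 9.49 → outlier.
All remaining values lie within [2.93, 9.49].

2.64, 2.67, 10.35, 10.49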